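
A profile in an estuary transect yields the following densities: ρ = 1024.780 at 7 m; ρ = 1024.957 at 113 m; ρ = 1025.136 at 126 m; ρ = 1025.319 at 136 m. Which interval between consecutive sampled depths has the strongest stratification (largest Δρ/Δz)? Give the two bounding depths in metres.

Compute the density gradient over each adjacent pair:
  7–113 m: Δρ/Δz = 0.177/106 = 1.7 × 10⁻³ kg m⁻⁴
  113–126 m: Δρ/Δz = 0.179/13 = 0.014 kg m⁻⁴
  126–136 m: Δρ/Δz = 0.183/10 = 0.018 kg m⁻⁴
The largest gradient is in the 126–136 m interval — the pycnocline.

126–136 m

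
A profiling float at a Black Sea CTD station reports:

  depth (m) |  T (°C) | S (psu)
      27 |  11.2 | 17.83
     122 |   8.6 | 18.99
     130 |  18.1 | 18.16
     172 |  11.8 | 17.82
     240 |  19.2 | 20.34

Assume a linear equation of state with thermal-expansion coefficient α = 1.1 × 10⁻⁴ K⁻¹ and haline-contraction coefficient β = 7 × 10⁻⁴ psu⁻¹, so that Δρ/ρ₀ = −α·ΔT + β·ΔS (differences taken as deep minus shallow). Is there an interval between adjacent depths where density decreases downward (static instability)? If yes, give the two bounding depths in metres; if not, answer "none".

122–130 m

Evaluate Δρ/ρ₀ = −αΔT + βΔS across each adjacent pair:
  27–122 m: −αΔT+βΔS = −(1.1 × 10⁻⁴)(-2.6)+(7 × 10⁻⁴)(+1.16) = 1.1 × 10⁻³ → stable
  122–130 m: −αΔT+βΔS = −(1.1 × 10⁻⁴)(+9.5)+(7 × 10⁻⁴)(-0.83) = -1.6 × 10⁻³ → UNSTABLE
  130–172 m: −αΔT+βΔS = −(1.1 × 10⁻⁴)(-6.3)+(7 × 10⁻⁴)(-0.34) = 4.6 × 10⁻⁴ → stable
  172–240 m: −αΔT+βΔS = −(1.1 × 10⁻⁴)(+7.4)+(7 × 10⁻⁴)(+2.52) = 9.5 × 10⁻⁴ → stable
The 122–130 m interval has Δρ < 0: lighter water underlies denser water.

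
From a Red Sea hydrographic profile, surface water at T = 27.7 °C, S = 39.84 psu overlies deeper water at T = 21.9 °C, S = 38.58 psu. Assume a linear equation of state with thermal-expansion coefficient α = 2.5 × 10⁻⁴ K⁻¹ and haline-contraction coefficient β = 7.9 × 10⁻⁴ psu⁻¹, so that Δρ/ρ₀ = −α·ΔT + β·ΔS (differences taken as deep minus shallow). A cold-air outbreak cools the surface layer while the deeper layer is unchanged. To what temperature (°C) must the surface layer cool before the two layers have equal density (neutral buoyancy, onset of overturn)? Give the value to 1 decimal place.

Neutral buoyancy requires Δρ = 0, i.e. −α(T_deep − T_surf′) + β(S_deep − S_surf) = 0.
T_surf′ = T_deep − (β/α)·ΔS = 21.9 − (7.9 × 10⁻⁴/2.5 × 10⁻⁴)·(-1.26) = 25.882 °C.
Cooling required: 27.7 − (25.882) = 1.818 °C.

25.9 °C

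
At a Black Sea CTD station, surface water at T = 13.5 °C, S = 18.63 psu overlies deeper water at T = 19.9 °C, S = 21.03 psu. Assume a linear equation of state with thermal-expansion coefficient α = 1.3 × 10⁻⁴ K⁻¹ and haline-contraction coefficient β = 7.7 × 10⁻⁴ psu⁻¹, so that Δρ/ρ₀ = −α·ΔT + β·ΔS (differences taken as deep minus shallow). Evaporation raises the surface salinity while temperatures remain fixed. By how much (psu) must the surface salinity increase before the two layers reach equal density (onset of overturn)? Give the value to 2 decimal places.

1.32 psu

Neutral buoyancy requires −α(T_deep − T_surf) + β(S_deep − S_surf′) = 0.
S_surf′ = S_deep − (α/β)·ΔT = 21.03 − (1.3 × 10⁻⁴/7.7 × 10⁻⁴)·(+6.4) = 19.9495 psu.
Increase required: 19.9495 − 18.63 = 1.3195 psu.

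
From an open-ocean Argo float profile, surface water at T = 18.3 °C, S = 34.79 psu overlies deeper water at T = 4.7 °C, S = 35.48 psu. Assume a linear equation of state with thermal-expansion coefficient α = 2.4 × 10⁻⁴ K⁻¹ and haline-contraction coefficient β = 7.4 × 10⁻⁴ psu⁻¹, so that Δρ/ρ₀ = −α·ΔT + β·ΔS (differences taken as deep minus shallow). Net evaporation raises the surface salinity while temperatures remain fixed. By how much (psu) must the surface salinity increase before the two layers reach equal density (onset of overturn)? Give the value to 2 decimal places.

5.10 psu

Neutral buoyancy requires −α(T_deep − T_surf) + β(S_deep − S_surf′) = 0.
S_surf′ = S_deep − (α/β)·ΔT = 35.48 − (2.4 × 10⁻⁴/7.4 × 10⁻⁴)·(-13.6) = 39.8908 psu.
Increase required: 39.8908 − 34.79 = 5.1008 psu.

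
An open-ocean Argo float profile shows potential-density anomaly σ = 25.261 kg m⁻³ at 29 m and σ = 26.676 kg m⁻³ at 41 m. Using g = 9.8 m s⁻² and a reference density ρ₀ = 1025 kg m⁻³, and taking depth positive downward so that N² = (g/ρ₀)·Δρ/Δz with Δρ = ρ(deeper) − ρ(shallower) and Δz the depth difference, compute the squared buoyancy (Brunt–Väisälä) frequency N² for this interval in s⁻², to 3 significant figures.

1.13 × 10⁻³ s⁻²

Δρ = 1026.676 − 1025.261 = 1.415 kg m⁻³ over Δz = 41 − 29 = 12 m.
N² = (9.8/1025) × (1.415/12) = 1.1274 × 10⁻³ s⁻² ≈ 1.13 × 10⁻³ s⁻².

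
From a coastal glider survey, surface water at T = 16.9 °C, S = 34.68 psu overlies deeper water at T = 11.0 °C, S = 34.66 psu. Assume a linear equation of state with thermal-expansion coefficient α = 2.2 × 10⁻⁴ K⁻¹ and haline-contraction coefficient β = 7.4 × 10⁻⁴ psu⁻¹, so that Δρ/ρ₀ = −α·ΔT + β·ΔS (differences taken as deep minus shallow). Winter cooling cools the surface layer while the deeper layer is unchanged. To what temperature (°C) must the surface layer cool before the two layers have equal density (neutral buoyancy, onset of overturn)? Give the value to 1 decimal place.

Neutral buoyancy requires Δρ = 0, i.e. −α(T_deep − T_surf′) + β(S_deep − S_surf) = 0.
T_surf′ = T_deep − (β/α)·ΔS = 11.0 − (7.4 × 10⁻⁴/2.2 × 10⁻⁴)·(-0.02) = 11.067 °C.
Cooling required: 16.9 − (11.067) = 5.833 °C.

11.1 °C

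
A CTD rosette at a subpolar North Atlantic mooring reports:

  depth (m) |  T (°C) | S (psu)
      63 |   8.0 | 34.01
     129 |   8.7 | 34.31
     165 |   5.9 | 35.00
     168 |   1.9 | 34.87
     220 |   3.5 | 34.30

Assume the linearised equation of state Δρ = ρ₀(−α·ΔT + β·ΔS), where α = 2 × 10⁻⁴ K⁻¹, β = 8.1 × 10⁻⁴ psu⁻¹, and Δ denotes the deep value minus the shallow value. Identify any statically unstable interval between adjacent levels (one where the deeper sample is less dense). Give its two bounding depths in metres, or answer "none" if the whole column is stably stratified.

168–220 m

Evaluate Δρ/ρ₀ = −αΔT + βΔS across each adjacent pair:
  63–129 m: −αΔT+βΔS = −(2 × 10⁻⁴)(+0.7)+(8.1 × 10⁻⁴)(+0.30) = 1.0 × 10⁻⁴ → stable
  129–165 m: −αΔT+βΔS = −(2 × 10⁻⁴)(-2.8)+(8.1 × 10⁻⁴)(+0.69) = 1.1 × 10⁻³ → stable
  165–168 m: −αΔT+βΔS = −(2 × 10⁻⁴)(-4.0)+(8.1 × 10⁻⁴)(-0.13) = 6.9 × 10⁻⁴ → stable
  168–220 m: −αΔT+βΔS = −(2 × 10⁻⁴)(+1.6)+(8.1 × 10⁻⁴)(-0.57) = -7.8 × 10⁻⁴ → UNSTABLE
The 168–220 m interval has Δρ < 0: lighter water underlies denser water.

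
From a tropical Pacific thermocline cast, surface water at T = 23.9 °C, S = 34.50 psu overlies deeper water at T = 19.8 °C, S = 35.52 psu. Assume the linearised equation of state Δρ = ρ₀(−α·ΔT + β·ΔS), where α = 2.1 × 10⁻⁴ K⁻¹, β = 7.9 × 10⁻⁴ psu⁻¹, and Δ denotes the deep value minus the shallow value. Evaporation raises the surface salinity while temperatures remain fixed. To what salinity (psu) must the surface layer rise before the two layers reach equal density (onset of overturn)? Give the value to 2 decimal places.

Neutral buoyancy requires −α(T_deep − T_surf) + β(S_deep − S_surf′) = 0.
S_surf′ = S_deep − (α/β)·ΔT = 35.52 − (2.1 × 10⁻⁴/7.9 × 10⁻⁴)·(-4.1) = 36.6099 psu.
Increase required: 36.6099 − 34.50 = 2.1099 psu.

36.61 psu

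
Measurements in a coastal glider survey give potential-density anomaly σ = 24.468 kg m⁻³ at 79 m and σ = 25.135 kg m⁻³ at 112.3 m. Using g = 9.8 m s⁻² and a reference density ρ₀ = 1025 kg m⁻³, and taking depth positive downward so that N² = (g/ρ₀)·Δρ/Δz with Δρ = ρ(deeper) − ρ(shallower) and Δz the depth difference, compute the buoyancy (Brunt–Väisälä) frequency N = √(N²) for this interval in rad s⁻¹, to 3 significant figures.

0.0138 rad s⁻¹

Δρ = 1025.135 − 1024.468 = 0.667 kg m⁻³ over Δz = 112.3 − 79 = 33.3 m.
N² = (9.8/1025) × (0.667/33.3) = 1.9151 × 10⁻⁴ s⁻².
N = √(1.9151 × 10⁻⁴) = 0.013839 rad s⁻¹ ≈ 0.0138 rad s⁻¹.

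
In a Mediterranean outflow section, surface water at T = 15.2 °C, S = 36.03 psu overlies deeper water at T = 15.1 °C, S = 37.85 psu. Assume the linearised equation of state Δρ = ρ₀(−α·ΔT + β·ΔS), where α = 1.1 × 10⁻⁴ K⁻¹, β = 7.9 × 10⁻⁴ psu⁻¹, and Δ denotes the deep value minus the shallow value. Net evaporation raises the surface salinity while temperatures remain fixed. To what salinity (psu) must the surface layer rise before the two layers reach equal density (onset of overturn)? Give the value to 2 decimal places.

37.86 psu

Neutral buoyancy requires −α(T_deep − T_surf) + β(S_deep − S_surf′) = 0.
S_surf′ = S_deep − (α/β)·ΔT = 37.85 − (1.1 × 10⁻⁴/7.9 × 10⁻⁴)·(-0.1) = 37.8639 psu.
Increase required: 37.8639 − 36.03 = 1.8339 psu.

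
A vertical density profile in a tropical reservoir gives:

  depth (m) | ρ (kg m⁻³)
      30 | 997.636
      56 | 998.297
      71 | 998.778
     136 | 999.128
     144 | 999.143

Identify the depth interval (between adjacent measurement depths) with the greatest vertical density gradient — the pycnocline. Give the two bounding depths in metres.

56–71 m

Compute the density gradient over each adjacent pair:
  30–56 m: Δρ/Δz = 0.661/26 = 0.025 kg m⁻⁴
  56–71 m: Δρ/Δz = 0.481/15 = 0.032 kg m⁻⁴
  71–136 m: Δρ/Δz = 0.350/65 = 5.4 × 10⁻³ kg m⁻⁴
  136–144 m: Δρ/Δz = 0.015/8 = 1.9 × 10⁻³ kg m⁻⁴
The largest gradient is in the 56–71 m interval — the pycnocline.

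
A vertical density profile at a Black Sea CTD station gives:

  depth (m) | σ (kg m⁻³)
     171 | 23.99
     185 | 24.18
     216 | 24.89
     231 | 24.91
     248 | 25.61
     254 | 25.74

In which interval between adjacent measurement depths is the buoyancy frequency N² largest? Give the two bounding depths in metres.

231–248 m

Compute the density gradient over each adjacent pair:
  171–185 m: Δρ/Δz = 0.19/14 = 0.014 kg m⁻⁴
  185–216 m: Δρ/Δz = 0.71/31 = 0.023 kg m⁻⁴
  216–231 m: Δρ/Δz = 0.02/15 = 1.3 × 10⁻³ kg m⁻⁴
  231–248 m: Δρ/Δz = 0.70/17 = 0.041 kg m⁻⁴
  248–254 m: Δρ/Δz = 0.13/6 = 0.022 kg m⁻⁴
The largest gradient is in the 231–248 m interval — the pycnocline.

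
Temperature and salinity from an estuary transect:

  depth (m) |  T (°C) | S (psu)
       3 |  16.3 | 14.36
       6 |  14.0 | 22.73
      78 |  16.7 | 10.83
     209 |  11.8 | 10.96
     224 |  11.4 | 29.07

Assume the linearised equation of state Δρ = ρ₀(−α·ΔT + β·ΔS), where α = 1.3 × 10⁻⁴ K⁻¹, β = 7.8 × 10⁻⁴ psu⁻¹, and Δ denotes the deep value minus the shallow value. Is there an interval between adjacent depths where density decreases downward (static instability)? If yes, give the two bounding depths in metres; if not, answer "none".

Evaluate Δρ/ρ₀ = −αΔT + βΔS across each adjacent pair:
  3–6 m: −αΔT+βΔS = −(1.3 × 10⁻⁴)(-2.3)+(7.8 × 10⁻⁴)(+8.37) = 6.8 × 10⁻³ → stable
  6–78 m: −αΔT+βΔS = −(1.3 × 10⁻⁴)(+2.7)+(7.8 × 10⁻⁴)(-11.90) = -9.6 × 10⁻³ → UNSTABLE
  78–209 m: −αΔT+βΔS = −(1.3 × 10⁻⁴)(-4.9)+(7.8 × 10⁻⁴)(+0.13) = 7.4 × 10⁻⁴ → stable
  209–224 m: −αΔT+βΔS = −(1.3 × 10⁻⁴)(-0.4)+(7.8 × 10⁻⁴)(+18.11) = 0.014 → stable
The 6–78 m interval has Δρ < 0: lighter water underlies denser water.

6–78 m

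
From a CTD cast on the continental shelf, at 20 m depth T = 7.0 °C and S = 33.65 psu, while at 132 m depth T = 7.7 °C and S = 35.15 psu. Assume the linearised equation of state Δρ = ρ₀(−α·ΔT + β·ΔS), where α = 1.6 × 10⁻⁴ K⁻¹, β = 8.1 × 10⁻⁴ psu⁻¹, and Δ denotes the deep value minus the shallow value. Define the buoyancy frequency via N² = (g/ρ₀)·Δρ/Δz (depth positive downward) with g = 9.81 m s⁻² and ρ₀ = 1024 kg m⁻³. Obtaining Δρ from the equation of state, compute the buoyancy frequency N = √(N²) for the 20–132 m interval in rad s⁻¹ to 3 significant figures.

9.83 × 10⁻³ rad s⁻¹

ΔT = +0.7 K, ΔS = +1.50 psu (deep − shallow).
Δρ/ρ₀ = −αΔT + βΔS = -1.12 × 10⁻⁴ + 1.215 × 10⁻³ = 1.103 × 10⁻³, so Δρ ≈ 1.129 kg m⁻³.
N² = (g/ρ₀)·Δρ/Δz = g·(Δρ/ρ₀)/Δz = 9.81 × 1.103 × 10⁻³ / 112 = 9.6611 × 10⁻⁵ s⁻².
N = √(9.6611 × 10⁻⁵) = 9.8291 × 10⁻³ rad s⁻¹ ≈ 9.83 × 10⁻³ rad s⁻¹.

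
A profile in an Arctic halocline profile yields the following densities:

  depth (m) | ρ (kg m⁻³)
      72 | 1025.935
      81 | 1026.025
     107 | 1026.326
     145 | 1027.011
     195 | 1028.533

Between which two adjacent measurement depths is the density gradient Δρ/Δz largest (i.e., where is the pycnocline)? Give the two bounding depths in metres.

145–195 m

Compute the density gradient over each adjacent pair:
  72–81 m: Δρ/Δz = 0.090/9 = 0.010 kg m⁻⁴
  81–107 m: Δρ/Δz = 0.301/26 = 0.012 kg m⁻⁴
  107–145 m: Δρ/Δz = 0.685/38 = 0.018 kg m⁻⁴
  145–195 m: Δρ/Δz = 1.522/50 = 0.030 kg m⁻⁴
The largest gradient is in the 145–195 m interval — the pycnocline.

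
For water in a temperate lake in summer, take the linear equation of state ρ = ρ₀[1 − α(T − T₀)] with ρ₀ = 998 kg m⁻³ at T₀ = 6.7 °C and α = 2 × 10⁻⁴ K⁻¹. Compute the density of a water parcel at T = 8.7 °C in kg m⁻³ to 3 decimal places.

T − T₀ = +2.0 K.
Bracket = 1 − α·(+2.0) = 1 + (-4.00 × 10⁻⁴) = 0.9996000.
ρ = 998 × 0.9996000 = 997.601 kg m⁻³.

997.601 kg m⁻³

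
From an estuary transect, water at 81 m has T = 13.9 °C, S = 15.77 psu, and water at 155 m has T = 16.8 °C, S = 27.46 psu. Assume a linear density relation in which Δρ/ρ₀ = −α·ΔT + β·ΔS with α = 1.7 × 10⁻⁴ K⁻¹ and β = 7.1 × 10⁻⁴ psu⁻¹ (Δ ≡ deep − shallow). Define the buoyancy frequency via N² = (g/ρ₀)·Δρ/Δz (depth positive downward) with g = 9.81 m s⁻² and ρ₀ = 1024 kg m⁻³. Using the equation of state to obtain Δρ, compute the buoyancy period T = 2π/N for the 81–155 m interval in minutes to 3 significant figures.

3.26 min

ΔT = +2.9 K, ΔS = +11.69 psu (deep − shallow).
Δρ/ρ₀ = −αΔT + βΔS = -4.93 × 10⁻⁴ + 8.2999 × 10⁻³ = 7.8069 × 10⁻³, so Δρ ≈ 7.994 kg m⁻³.
N² = (g/ρ₀)·Δρ/Δz = g·(Δρ/ρ₀)/Δz = 9.81 × 7.8069 × 10⁻³ / 74 = 1.0349 × 10⁻³ s⁻².
N = √(1.0349 × 10⁻³) = 0.032170 rad s⁻¹ → T = 2π/N = 195.31 s = 3.2552 min ≈ 3.26 min.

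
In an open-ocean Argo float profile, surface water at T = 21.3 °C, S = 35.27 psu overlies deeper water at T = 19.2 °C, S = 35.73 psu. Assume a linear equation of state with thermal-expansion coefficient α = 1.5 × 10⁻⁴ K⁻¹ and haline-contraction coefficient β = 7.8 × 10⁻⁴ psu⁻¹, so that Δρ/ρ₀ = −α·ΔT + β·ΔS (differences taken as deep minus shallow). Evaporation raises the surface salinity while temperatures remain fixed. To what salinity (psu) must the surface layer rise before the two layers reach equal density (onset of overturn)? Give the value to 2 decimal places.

Neutral buoyancy requires −α(T_deep − T_surf) + β(S_deep − S_surf′) = 0.
S_surf′ = S_deep − (α/β)·ΔT = 35.73 − (1.5 × 10⁻⁴/7.8 × 10⁻⁴)·(-2.1) = 36.1338 psu.
Increase required: 36.1338 − 35.27 = 0.8638 psu.

36.13 psu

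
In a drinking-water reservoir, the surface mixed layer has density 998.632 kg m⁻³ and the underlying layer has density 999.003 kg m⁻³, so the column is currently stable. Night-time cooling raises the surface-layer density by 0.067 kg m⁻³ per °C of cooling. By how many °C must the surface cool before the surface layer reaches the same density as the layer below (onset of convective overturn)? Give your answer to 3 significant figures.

Density deficit of the surface layer: 999.003 − 998.632 = 0.371 kg m⁻³.
Required change = 0.371 / 0.067 = 5.54 °C.

5.54 °C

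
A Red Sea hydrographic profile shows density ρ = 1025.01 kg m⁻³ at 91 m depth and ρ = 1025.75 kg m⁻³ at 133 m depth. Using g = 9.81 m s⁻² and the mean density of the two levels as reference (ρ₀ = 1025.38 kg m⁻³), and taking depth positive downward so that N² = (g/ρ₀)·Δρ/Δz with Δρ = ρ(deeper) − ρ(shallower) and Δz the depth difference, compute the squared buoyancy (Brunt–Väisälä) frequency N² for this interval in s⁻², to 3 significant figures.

Δρ = 1025.75 − 1025.01 = 0.74 kg m⁻³ over Δz = 133 − 91 = 42 m.
N² = (9.81/1025.38) × (0.74/42) = 1.6856 × 10⁻⁴ s⁻² ≈ 1.69 × 10⁻⁴ s⁻².

1.69 × 10⁻⁴ s⁻²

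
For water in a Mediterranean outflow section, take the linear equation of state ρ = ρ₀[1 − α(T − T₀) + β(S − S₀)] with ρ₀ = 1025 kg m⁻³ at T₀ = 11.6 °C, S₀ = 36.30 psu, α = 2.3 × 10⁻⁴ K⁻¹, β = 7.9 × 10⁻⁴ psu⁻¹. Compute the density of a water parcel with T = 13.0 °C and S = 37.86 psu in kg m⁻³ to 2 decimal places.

T − T₀ = +1.4 K, S − S₀ = +1.56 psu.
Bracket = 1 − α·(+1.4) + β·(+1.56) = 1 + (9.104 × 10⁻⁴) = 1.0009104.
ρ = 1025 × 1.0009104 = 1025.93 kg m⁻³.

1025.93 kg m⁻³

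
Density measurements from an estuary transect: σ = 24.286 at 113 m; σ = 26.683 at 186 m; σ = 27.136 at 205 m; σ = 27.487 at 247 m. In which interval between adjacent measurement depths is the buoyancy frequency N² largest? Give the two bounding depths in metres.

Compute the density gradient over each adjacent pair:
  113–186 m: Δρ/Δz = 2.397/73 = 0.033 kg m⁻⁴
  186–205 m: Δρ/Δz = 0.453/19 = 0.024 kg m⁻⁴
  205–247 m: Δρ/Δz = 0.351/42 = 8.4 × 10⁻³ kg m⁻⁴
The largest gradient is in the 113–186 m interval — the pycnocline.

113–186 m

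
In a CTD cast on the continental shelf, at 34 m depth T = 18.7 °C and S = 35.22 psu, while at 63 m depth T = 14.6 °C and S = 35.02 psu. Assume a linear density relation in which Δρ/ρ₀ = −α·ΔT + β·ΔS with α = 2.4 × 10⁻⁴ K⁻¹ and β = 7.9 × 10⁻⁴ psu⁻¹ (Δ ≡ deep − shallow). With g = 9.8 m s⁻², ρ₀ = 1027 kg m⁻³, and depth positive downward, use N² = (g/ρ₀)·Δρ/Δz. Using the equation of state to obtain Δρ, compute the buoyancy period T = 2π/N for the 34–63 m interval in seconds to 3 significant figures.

ΔT = -4.1 K, ΔS = -0.20 psu (deep − shallow).
Δρ/ρ₀ = −αΔT + βΔS = 9.84 × 10⁻⁴ − 1.58 × 10⁻⁴ = 8.26 × 10⁻⁴, so Δρ ≈ 0.8483 kg m⁻³.
N² = (g/ρ₀)·Δρ/Δz = g·(Δρ/ρ₀)/Δz = 9.8 × 8.26 × 10⁻⁴ / 29 = 2.7913 × 10⁻⁴ s⁻².
N = √(2.7913 × 10⁻⁴) = 0.016707 rad s⁻¹ → T = 2π/N = 376.08 s ≈ 376 s.

376 s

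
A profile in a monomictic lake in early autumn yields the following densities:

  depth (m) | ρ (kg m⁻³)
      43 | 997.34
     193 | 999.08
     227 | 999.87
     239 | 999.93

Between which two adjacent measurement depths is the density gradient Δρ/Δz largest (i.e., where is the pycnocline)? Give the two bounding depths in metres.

193–227 m

Compute the density gradient over each adjacent pair:
  43–193 m: Δρ/Δz = 1.74/150 = 0.012 kg m⁻⁴
  193–227 m: Δρ/Δz = 0.79/34 = 0.023 kg m⁻⁴
  227–239 m: Δρ/Δz = 0.06/12 = 5.0 × 10⁻³ kg m⁻⁴
The largest gradient is in the 193–227 m interval — the pycnocline.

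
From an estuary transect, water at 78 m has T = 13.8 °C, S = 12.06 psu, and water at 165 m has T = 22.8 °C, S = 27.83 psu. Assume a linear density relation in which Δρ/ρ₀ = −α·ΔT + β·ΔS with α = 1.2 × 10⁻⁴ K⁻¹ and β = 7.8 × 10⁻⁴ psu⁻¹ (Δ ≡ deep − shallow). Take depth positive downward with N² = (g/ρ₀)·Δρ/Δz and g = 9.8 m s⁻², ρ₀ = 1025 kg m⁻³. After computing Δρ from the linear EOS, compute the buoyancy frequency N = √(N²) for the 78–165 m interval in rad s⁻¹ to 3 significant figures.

0.0356 rad s⁻¹

ΔT = +9.0 K, ΔS = +15.77 psu (deep − shallow).
Δρ/ρ₀ = −αΔT + βΔS = -1.08 × 10⁻³ + 0.0123006 = 0.0112206, so Δρ ≈ 11.50 kg m⁻³.
N² = (g/ρ₀)·Δρ/Δz = g·(Δρ/ρ₀)/Δz = 9.8 × 0.0112206 / 87 = 1.2639 × 10⁻³ s⁻².
N = √(1.2639 × 10⁻³) = 0.035551 rad s⁻¹ ≈ 0.0356 rad s⁻¹.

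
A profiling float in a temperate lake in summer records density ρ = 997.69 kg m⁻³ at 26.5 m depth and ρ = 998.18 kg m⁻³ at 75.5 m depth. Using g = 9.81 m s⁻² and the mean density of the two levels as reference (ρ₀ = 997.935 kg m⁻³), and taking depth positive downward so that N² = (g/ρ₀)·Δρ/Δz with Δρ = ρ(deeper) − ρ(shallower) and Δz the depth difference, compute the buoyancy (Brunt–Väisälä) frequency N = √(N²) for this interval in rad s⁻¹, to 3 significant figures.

9.91 × 10⁻³ rad s⁻¹

Δρ = 998.18 − 997.69 = 0.49 kg m⁻³ over Δz = 75.5 − 26.5 = 49 m.
N² = (9.81/997.935) × (0.49/49) = 9.8303 × 10⁻⁵ s⁻².
N = √(9.8303 × 10⁻⁵) = 9.9148 × 10⁻³ rad s⁻¹ ≈ 9.91 × 10⁻³ rad s⁻¹.
Since Δρ > 0 the layer is stably stratified.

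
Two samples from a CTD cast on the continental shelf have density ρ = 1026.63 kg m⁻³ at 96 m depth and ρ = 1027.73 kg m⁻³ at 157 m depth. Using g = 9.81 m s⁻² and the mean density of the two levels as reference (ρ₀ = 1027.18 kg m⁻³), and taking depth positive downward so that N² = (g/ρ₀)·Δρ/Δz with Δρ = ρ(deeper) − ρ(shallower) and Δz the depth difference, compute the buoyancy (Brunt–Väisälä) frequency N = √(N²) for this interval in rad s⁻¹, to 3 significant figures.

0.0131 rad s⁻¹

Δρ = 1027.73 − 1026.63 = 1.10 kg m⁻³ over Δz = 157 − 96 = 61 m.
N² = (9.81/1027.18) × (1.10/61) = 1.7222 × 10⁻⁴ s⁻².
N = √(1.7222 × 10⁻⁴) = 0.013123 rad s⁻¹ ≈ 0.0131 rad s⁻¹.
N² > 0, so the interval is statically stable.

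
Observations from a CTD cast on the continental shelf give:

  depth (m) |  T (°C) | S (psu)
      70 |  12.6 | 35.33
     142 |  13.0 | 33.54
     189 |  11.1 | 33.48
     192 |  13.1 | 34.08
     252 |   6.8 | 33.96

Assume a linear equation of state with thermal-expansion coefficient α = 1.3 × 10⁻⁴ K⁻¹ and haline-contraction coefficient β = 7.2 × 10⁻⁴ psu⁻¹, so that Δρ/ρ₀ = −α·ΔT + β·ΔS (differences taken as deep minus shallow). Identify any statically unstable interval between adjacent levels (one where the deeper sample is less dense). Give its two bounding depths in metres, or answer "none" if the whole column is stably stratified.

Evaluate Δρ/ρ₀ = −αΔT + βΔS across each adjacent pair:
  70–142 m: −αΔT+βΔS = −(1.3 × 10⁻⁴)(+0.4)+(7.2 × 10⁻⁴)(-1.79) = -1.3 × 10⁻³ → UNSTABLE
  142–189 m: −αΔT+βΔS = −(1.3 × 10⁻⁴)(-1.9)+(7.2 × 10⁻⁴)(-0.06) = 2.0 × 10⁻⁴ → stable
  189–192 m: −αΔT+βΔS = −(1.3 × 10⁻⁴)(+2.0)+(7.2 × 10⁻⁴)(+0.60) = 1.7 × 10⁻⁴ → stable
  192–252 m: −αΔT+βΔS = −(1.3 × 10⁻⁴)(-6.3)+(7.2 × 10⁻⁴)(-0.12) = 7.3 × 10⁻⁴ → stable
The 70–142 m interval has Δρ < 0: lighter water underlies denser water.

70–142 m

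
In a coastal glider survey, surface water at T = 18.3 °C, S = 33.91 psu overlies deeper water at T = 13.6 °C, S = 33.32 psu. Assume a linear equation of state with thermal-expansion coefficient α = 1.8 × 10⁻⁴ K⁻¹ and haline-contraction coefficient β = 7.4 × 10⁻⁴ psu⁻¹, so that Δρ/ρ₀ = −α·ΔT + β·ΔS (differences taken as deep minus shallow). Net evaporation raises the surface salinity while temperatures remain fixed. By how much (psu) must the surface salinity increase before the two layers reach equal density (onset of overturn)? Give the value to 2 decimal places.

Neutral buoyancy requires −α(T_deep − T_surf) + β(S_deep − S_surf′) = 0.
S_surf′ = S_deep − (α/β)·ΔT = 33.32 − (1.8 × 10⁻⁴/7.4 × 10⁻⁴)·(-4.7) = 34.4632 psu.
Increase required: 34.4632 − 33.91 = 0.5532 psu.

0.55 psu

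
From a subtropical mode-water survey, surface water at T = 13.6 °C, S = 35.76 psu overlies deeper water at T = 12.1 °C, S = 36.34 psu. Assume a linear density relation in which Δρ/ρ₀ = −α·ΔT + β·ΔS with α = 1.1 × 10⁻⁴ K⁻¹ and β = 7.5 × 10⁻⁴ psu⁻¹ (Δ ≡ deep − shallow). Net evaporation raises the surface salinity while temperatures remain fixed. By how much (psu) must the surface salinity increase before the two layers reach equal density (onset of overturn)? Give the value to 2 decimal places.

0.80 psu

Neutral buoyancy requires −α(T_deep − T_surf) + β(S_deep − S_surf′) = 0.
S_surf′ = S_deep − (α/β)·ΔT = 36.34 − (1.1 × 10⁻⁴/7.5 × 10⁻⁴)·(-1.5) = 36.5600 psu.
Increase required: 36.5600 − 35.76 = 0.8000 psu.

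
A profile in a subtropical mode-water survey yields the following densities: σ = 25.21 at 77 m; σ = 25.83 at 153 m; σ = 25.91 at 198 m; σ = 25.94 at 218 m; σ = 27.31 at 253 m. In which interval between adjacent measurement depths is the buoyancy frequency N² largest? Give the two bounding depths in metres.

Compute the density gradient over each adjacent pair:
  77–153 m: Δρ/Δz = 0.62/76 = 8.2 × 10⁻³ kg m⁻⁴
  153–198 m: Δρ/Δz = 0.08/45 = 1.8 × 10⁻³ kg m⁻⁴
  198–218 m: Δρ/Δz = 0.03/20 = 1.5 × 10⁻³ kg m⁻⁴
  218–253 m: Δρ/Δz = 1.37/35 = 0.039 kg m⁻⁴
The largest gradient is in the 218–253 m interval — the pycnocline.

218–253 m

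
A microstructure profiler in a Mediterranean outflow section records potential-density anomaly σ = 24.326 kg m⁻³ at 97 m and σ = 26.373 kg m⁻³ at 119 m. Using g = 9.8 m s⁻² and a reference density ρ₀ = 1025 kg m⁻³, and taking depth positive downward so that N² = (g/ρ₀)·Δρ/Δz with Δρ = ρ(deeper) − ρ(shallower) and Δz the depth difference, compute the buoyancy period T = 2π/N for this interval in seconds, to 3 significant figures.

211 s

Δρ = 1026.373 − 1024.326 = 2.047 kg m⁻³ over Δz = 119 − 97 = 22 m.
N² = (9.8/1025) × (2.047/22) = 8.8961 × 10⁻⁴ s⁻².
N = √(8.8961 × 10⁻⁴) = 0.029826 rad s⁻¹, so T = 2π/N = 210.66 s ≈ 211 s.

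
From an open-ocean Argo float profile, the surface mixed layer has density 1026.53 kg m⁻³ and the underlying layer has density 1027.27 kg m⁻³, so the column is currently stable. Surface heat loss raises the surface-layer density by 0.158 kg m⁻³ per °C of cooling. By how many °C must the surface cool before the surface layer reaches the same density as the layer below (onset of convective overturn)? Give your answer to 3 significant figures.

4.68 °C

Density deficit of the surface layer: 1027.27 − 1026.53 = 0.74 kg m⁻³.
Required change = 0.74 / 0.158 = 4.68 °C.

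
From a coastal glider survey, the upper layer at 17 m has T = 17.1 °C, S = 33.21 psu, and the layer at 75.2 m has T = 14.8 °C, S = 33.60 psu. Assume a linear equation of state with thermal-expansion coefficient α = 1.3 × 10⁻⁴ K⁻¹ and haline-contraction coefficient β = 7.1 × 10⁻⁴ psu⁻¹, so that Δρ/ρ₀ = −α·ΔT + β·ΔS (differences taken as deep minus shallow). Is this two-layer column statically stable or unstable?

stable

ΔT = 14.8 − 17.1 = -2.3 K and ΔS = 33.60 − 33.21 = +0.39 psu (deep − shallow).
−αΔT = 2.99 × 10⁻⁴; βΔS = 2.769 × 10⁻⁴; sum Δρ/ρ₀ = 5.759 × 10⁻⁴.
Δρ/ρ₀ > 0, so Δρ > 0: deeper water is denser → statically stable.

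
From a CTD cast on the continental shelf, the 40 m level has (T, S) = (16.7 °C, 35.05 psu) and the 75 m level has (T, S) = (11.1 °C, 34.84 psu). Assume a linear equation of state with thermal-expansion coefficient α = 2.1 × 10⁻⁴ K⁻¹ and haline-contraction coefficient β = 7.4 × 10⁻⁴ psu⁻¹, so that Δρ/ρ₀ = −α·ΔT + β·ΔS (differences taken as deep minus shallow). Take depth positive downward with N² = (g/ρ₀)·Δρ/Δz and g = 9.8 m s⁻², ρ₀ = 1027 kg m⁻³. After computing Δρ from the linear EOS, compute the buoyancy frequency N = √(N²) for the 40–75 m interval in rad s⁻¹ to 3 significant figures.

0.0169 rad s⁻¹

ΔT = -5.6 K, ΔS = -0.21 psu (deep − shallow).
Δρ/ρ₀ = −αΔT + βΔS = 1.176 × 10⁻³ − 1.554 × 10⁻⁴ = 1.0206 × 10⁻³, so Δρ ≈ 1.048 kg m⁻³.
N² = (g/ρ₀)·Δρ/Δz = g·(Δρ/ρ₀)/Δz = 9.8 × 1.0206 × 10⁻³ / 35 = 2.8577 × 10⁻⁴ s⁻².
N = √(2.8577 × 10⁻⁴) = 0.016905 rad s⁻¹ ≈ 0.0169 rad s⁻¹.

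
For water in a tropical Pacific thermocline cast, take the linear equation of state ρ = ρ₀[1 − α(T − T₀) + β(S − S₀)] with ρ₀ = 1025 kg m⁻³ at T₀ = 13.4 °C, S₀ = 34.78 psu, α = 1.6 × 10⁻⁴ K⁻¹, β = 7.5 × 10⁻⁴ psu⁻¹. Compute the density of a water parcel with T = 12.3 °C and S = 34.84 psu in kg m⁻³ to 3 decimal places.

1025.227 kg m⁻³

T − T₀ = -1.1 K, S − S₀ = +0.06 psu.
Bracket = 1 − α·(-1.1) + β·(+0.06) = 1 + (2.21 × 10⁻⁴) = 1.0002210.
ρ = 1025 × 1.0002210 = 1025.227 kg m⁻³.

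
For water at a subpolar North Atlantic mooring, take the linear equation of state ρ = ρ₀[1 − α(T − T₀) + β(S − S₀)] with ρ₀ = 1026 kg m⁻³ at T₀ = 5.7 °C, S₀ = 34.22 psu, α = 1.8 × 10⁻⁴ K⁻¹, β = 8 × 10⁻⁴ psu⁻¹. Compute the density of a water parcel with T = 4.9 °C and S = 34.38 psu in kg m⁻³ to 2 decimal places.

T − T₀ = -0.8 K, S − S₀ = +0.16 psu.
Bracket = 1 − α·(-0.8) + β·(+0.16) = 1 + (2.72 × 10⁻⁴) = 1.0002720.
ρ = 1026 × 1.0002720 = 1026.28 kg m⁻³.

1026.28 kg m⁻³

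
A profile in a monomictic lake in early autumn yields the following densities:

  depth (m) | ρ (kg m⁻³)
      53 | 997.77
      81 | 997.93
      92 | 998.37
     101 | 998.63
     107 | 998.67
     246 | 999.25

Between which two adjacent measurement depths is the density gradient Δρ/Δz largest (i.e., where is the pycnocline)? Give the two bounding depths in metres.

Compute the density gradient over each adjacent pair:
  53–81 m: Δρ/Δz = 0.16/28 = 5.7 × 10⁻³ kg m⁻⁴
  81–92 m: Δρ/Δz = 0.44/11 = 0.040 kg m⁻⁴
  92–101 m: Δρ/Δz = 0.26/9 = 0.029 kg m⁻⁴
  101–107 m: Δρ/Δz = 0.04/6 = 6.7 × 10⁻³ kg m⁻⁴
  107–246 m: Δρ/Δz = 0.58/139 = 4.2 × 10⁻³ kg m⁻⁴
The largest gradient is in the 81–92 m interval — the pycnocline.

81–92 m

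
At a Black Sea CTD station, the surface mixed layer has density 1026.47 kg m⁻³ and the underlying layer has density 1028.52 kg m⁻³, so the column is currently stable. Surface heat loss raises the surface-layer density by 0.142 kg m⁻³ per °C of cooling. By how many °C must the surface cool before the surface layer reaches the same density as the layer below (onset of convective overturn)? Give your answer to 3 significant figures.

14.4 °C

Density deficit of the surface layer: 1028.52 − 1026.47 = 2.05 kg m⁻³.
Required change = 2.05 / 0.142 = 14.4 °C.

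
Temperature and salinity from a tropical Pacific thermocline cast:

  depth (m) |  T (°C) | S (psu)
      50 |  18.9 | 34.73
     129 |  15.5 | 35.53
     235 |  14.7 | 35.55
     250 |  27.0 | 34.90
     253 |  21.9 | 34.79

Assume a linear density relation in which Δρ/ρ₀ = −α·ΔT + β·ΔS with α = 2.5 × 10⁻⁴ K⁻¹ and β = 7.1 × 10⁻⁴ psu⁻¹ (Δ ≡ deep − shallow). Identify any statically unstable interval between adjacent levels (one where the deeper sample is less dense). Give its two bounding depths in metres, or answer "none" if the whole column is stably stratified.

Evaluate Δρ/ρ₀ = −αΔT + βΔS across each adjacent pair:
  50–129 m: −αΔT+βΔS = −(2.5 × 10⁻⁴)(-3.4)+(7.1 × 10⁻⁴)(+0.80) = 1.4 × 10⁻³ → stable
  129–235 m: −αΔT+βΔS = −(2.5 × 10⁻⁴)(-0.8)+(7.1 × 10⁻⁴)(+0.02) = 2.1 × 10⁻⁴ → stable
  235–250 m: −αΔT+βΔS = −(2.5 × 10⁻⁴)(+12.3)+(7.1 × 10⁻⁴)(-0.65) = -3.5 × 10⁻³ → UNSTABLE
  250–253 m: −αΔT+βΔS = −(2.5 × 10⁻⁴)(-5.1)+(7.1 × 10⁻⁴)(-0.11) = 1.2 × 10⁻³ → stable
The 235–250 m interval has Δρ < 0: lighter water underlies denser water.

235–250 m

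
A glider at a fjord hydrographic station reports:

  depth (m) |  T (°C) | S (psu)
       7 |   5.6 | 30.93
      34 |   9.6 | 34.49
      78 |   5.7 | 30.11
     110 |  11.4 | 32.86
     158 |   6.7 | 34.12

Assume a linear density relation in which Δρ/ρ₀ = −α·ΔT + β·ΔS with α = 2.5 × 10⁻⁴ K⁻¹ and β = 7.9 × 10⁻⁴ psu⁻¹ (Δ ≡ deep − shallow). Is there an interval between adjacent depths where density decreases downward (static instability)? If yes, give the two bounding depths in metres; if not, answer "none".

34–78 m

Evaluate Δρ/ρ₀ = −αΔT + βΔS across each adjacent pair:
  7–34 m: −αΔT+βΔS = −(2.5 × 10⁻⁴)(+4.0)+(7.9 × 10⁻⁴)(+3.56) = 1.8 × 10⁻³ → stable
  34–78 m: −αΔT+βΔS = −(2.5 × 10⁻⁴)(-3.9)+(7.9 × 10⁻⁴)(-4.38) = -2.5 × 10⁻³ → UNSTABLE
  78–110 m: −αΔT+βΔS = −(2.5 × 10⁻⁴)(+5.7)+(7.9 × 10⁻⁴)(+2.75) = 7.5 × 10⁻⁴ → stable
  110–158 m: −αΔT+βΔS = −(2.5 × 10⁻⁴)(-4.7)+(7.9 × 10⁻⁴)(+1.26) = 2.2 × 10⁻³ → stable
The 34–78 m interval has Δρ < 0: lighter water underlies denser water.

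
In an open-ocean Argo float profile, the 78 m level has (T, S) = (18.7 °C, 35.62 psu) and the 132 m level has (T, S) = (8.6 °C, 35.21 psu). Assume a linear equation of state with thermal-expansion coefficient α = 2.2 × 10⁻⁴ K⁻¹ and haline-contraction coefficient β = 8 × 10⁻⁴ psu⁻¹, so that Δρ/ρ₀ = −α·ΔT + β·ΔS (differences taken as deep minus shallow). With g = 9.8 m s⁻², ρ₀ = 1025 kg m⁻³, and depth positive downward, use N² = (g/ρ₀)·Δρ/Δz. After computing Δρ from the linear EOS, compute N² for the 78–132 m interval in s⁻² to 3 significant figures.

ΔT = -10.1 K, ΔS = -0.41 psu (deep − shallow).
Δρ/ρ₀ = −αΔT + βΔS = 2.222 × 10⁻³ − 3.28 × 10⁻⁴ = 1.894 × 10⁻³, so Δρ ≈ 1.941 kg m⁻³.
N² = (g/ρ₀)·Δρ/Δz = g·(Δρ/ρ₀)/Δz = 9.8 × 1.894 × 10⁻³ / 54 = 3.4373 × 10⁻⁴ s⁻² ≈ 3.44 × 10⁻⁴ s⁻².

3.44 × 10⁻⁴ s⁻²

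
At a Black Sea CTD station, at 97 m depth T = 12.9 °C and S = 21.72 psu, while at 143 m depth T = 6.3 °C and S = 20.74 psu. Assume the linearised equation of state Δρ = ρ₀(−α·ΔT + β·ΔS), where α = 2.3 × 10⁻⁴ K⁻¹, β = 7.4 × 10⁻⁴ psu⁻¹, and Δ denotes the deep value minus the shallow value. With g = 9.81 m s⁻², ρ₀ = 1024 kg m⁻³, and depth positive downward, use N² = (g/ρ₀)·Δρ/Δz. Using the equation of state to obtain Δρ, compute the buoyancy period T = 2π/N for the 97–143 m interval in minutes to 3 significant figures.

ΔT = -6.6 K, ΔS = -0.98 psu (deep − shallow).
Δρ/ρ₀ = −αΔT + βΔS = 1.518 × 10⁻³ − 7.252 × 10⁻⁴ = 7.928 × 10⁻⁴, so Δρ ≈ 0.8118 kg m⁻³.
N² = (g/ρ₀)·Δρ/Δz = g·(Δρ/ρ₀)/Δz = 9.81 × 7.928 × 10⁻⁴ / 46 = 1.6907 × 10⁻⁴ s⁻².
N = √(1.6907 × 10⁻⁴) = 0.013003 rad s⁻¹ → T = 2π/N = 483.21 s = 8.0535 min ≈ 8.05 min.

8.05 min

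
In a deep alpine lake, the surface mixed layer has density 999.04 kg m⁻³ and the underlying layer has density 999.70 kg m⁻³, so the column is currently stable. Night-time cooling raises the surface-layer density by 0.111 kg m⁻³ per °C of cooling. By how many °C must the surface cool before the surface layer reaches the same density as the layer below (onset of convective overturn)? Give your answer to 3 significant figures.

Density deficit of the surface layer: 999.70 − 999.04 = 0.66 kg m⁻³.
Required change = 0.66 / 0.111 = 5.95 °C.

5.95 °C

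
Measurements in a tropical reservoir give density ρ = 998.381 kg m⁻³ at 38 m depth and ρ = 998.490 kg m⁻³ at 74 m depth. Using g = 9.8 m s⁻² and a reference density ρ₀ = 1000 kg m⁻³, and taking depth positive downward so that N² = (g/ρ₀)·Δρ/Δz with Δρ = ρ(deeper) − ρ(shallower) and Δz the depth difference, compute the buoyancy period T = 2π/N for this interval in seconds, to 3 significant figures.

1.15 × 10³ s

Δρ = 998.490 − 998.381 = 0.109 kg m⁻³ over Δz = 74 − 38 = 36 m.
N² = (9.8/1000) × (0.109/36) = 2.9672 × 10⁻⁵ s⁻².
N = √(2.9672 × 10⁻⁵) = 5.4472 × 10⁻³ rad s⁻¹, so T = 2π/N = 1.1535 × 10³ s ≈ 1.15 × 10³ s.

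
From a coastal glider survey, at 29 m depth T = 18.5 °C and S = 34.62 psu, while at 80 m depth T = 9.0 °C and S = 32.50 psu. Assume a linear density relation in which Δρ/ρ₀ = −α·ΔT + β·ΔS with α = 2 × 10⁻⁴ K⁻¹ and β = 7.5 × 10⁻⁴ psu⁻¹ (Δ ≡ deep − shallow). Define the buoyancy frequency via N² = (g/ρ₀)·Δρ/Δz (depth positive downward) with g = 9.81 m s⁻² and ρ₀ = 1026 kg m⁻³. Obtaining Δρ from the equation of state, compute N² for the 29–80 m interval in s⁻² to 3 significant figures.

ΔT = -9.5 K, ΔS = -2.12 psu (deep − shallow).
Δρ/ρ₀ = −αΔT + βΔS = 1.90 × 10⁻³ − 1.59 × 10⁻³ = 3.10 × 10⁻⁴, so Δρ ≈ 0.3181 kg m⁻³.
N² = (g/ρ₀)·Δρ/Δz = g·(Δρ/ρ₀)/Δz = 9.81 × 3.10 × 10⁻⁴ / 51 = 5.9629 × 10⁻⁵ s⁻² ≈ 5.96 × 10⁻⁵ s⁻².

5.96 × 10⁻⁵ s⁻²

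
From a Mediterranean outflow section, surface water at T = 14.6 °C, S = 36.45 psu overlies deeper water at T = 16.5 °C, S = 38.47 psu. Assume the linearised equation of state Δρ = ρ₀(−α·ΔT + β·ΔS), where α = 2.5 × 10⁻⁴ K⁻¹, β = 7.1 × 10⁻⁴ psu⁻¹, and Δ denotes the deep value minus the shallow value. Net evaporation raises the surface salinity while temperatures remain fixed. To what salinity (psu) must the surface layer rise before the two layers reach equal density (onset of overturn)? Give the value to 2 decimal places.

37.80 psu

Neutral buoyancy requires −α(T_deep − T_surf) + β(S_deep − S_surf′) = 0.
S_surf′ = S_deep − (α/β)·ΔT = 38.47 − (2.5 × 10⁻⁴/7.1 × 10⁻⁴)·(+1.9) = 37.8010 psu.
Increase required: 37.8010 − 36.45 = 1.3510 psu.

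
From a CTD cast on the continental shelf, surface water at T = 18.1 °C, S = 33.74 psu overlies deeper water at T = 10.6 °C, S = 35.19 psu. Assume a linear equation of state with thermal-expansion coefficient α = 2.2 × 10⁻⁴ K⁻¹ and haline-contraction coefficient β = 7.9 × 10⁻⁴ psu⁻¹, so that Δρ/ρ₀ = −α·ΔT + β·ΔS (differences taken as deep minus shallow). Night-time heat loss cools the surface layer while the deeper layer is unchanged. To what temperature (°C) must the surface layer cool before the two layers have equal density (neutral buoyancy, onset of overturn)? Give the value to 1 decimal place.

5.4 °C

Neutral buoyancy requires Δρ = 0, i.e. −α(T_deep − T_surf′) + β(S_deep − S_surf) = 0.
T_surf′ = T_deep − (β/α)·ΔS = 10.6 − (7.9 × 10⁻⁴/2.2 × 10⁻⁴)·(+1.45) = 5.393 °C.
Cooling required: 18.1 − (5.393) = 12.707 °C.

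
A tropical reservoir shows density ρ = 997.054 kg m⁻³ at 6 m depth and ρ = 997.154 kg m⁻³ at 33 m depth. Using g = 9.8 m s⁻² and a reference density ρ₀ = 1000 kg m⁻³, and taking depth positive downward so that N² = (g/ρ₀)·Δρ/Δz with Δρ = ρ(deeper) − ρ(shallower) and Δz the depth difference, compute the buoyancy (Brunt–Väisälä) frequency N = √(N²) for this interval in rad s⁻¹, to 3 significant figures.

Δρ = 997.154 − 997.054 = 0.100 kg m⁻³ over Δz = 33 − 6 = 27 m.
N² = (9.8/1000) × (0.100/27) = 3.6296 × 10⁻⁵ s⁻².
N = √(3.6296 × 10⁻⁵) = 6.0246 × 10⁻³ rad s⁻¹ ≈ 6.02 × 10⁻³ rad s⁻¹.
A positive N² confirms static stability across the interval.

6.02 × 10⁻³ rad s⁻¹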